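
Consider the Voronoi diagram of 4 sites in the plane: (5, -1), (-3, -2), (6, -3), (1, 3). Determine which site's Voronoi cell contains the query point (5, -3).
Nearest site = (6, -3)

The Voronoi cell of site s contains exactly those query points closer to s than to any other site. Compute squared distances from q = (5, -3) to each site:
  (6 − 5)² + (-3 − -3)² = 1
  (5 − 5)² + (-1 − -3)² = 4
  (1 − 5)² + (3 − -3)² = 52
  (-3 − 5)² + (-2 − -3)² = 65
Minimum is attained by (6, -3), so q lies in its Voronoi cell.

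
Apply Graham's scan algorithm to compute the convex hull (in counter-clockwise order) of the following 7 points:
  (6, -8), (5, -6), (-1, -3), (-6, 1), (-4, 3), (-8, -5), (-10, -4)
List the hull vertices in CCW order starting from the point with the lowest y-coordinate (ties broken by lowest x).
Hull (CCW) = [(6, -8), (5, -6), (-4, 3), (-6, 1), (-10, -4), (-8, -5)]

Graham scan procedure:
  1. Find the pivot p₀ = point with lowest y (tie → lowest x): (6, -8).
  2. Sort the remaining points by polar angle around p₀.
  3. Walk through sorted points, maintaining a stack; pop the top while the last three entries make a non-left turn (cross product ≤ 0).
  4. Final stack is the convex hull in CCW order: (6, -8), (5, -6), (-4, 3), (-6, 1), (-10, -4), (-8, -5).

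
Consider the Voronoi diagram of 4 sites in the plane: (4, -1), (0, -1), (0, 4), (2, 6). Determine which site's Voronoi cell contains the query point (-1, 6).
Nearest site = (0, 4)

The Voronoi cell of site s contains exactly those query points closer to s than to any other site. Compute squared distances from q = (-1, 6) to each site:
  (0 − -1)² + (4 − 6)² = 5
  (2 − -1)² + (6 − 6)² = 9
  (0 − -1)² + (-1 − 6)² = 50
  (4 − -1)² + (-1 − 6)² = 74
Minimum is attained by (0, 4), so q lies in its Voronoi cell.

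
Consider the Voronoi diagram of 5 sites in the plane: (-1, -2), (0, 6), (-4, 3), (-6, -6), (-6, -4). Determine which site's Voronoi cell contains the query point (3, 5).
Nearest site = (0, 6)

The Voronoi cell of site s contains exactly those query points closer to s than to any other site. Compute squared distances from q = (3, 5) to each site:
  (0 − 3)² + (6 − 5)² = 10
  (-4 − 3)² + (3 − 5)² = 53
  (-1 − 3)² + (-2 − 5)² = 65
  (-6 − 3)² + (-4 − 5)² = 162
  (-6 − 3)² + (-6 − 5)² = 202
Minimum is attained by (0, 6), so q lies in its Voronoi cell.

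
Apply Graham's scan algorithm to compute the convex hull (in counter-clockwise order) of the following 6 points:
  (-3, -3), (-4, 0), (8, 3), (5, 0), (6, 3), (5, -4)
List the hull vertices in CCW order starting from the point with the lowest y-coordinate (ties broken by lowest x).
Hull (CCW) = [(5, -4), (8, 3), (6, 3), (-4, 0), (-3, -3)]

Graham scan procedure:
  1. Find the pivot p₀ = point with lowest y (tie → lowest x): (5, -4).
  2. Sort the remaining points by polar angle around p₀.
  3. Walk through sorted points, maintaining a stack; pop the top while the last three entries make a non-left turn (cross product ≤ 0).
  4. Final stack is the convex hull in CCW order: (5, -4), (8, 3), (6, 3), (-4, 0), (-3, -3).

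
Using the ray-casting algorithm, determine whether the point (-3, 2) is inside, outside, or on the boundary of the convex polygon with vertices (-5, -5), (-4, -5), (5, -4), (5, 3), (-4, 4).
The point (-3, 2) lies strictly inside the polygon

Cast a horizontal ray to the right from the query point and count how many polygon edges it crosses (each edge strictly once or zero times, handled with the usual half-open convention). 
Parity of crossings → odd ⇒ inside.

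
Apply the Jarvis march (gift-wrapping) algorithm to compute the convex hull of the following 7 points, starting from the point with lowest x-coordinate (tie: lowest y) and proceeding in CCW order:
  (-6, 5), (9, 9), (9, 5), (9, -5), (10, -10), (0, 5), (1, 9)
Hull (CCW) = [(-6, 5), (10, -10), (9, 9), (1, 9)]

Jarvis march: at each step, from the current hull vertex p, select the next vertex q as the point such that every other point lies strictly to the left of (or on) the directed line p → q. (Equivalently: for every other point r, the cross product (q − p) × (r − p) ≥ 0.)
Starting point (lowest x, tie lowest y): (-6, 5). Wrap until returning to start. Resulting hull: (-6, 5), (10, -10), (9, 9), (1, 9).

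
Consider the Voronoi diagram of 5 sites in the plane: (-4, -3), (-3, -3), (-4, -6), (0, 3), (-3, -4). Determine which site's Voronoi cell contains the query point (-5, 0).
Nearest site = (-4, -3)

The Voronoi cell of site s contains exactly those query points closer to s than to any other site. Compute squared distances from q = (-5, 0) to each site:
  (-4 − -5)² + (-3 − 0)² = 10
  (-3 − -5)² + (-3 − 0)² = 13
  (-3 − -5)² + (-4 − 0)² = 20
  (0 − -5)² + (3 − 0)² = 34
  (-4 − -5)² + (-6 − 0)² = 37
Minimum is attained by (-4, -3), so q lies in its Voronoi cell.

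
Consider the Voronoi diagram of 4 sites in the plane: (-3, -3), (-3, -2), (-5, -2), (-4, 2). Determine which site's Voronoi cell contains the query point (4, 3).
Nearest site = (-4, 2)

The Voronoi cell of site s contains exactly those query points closer to s than to any other site. Compute squared distances from q = (4, 3) to each site:
  (-4 − 4)² + (2 − 3)² = 65
  (-3 − 4)² + (-2 − 3)² = 74
  (-3 − 4)² + (-3 − 3)² = 85
  (-5 − 4)² + (-2 − 3)² = 106
Minimum is attained by (-4, 2), so q lies in its Voronoi cell.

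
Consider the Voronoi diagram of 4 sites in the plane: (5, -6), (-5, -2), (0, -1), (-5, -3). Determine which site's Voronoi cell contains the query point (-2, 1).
Nearest site = (0, -1)

The Voronoi cell of site s contains exactly those query points closer to s than to any other site. Compute squared distances from q = (-2, 1) to each site:
  (0 − -2)² + (-1 − 1)² = 8
  (-5 − -2)² + (-2 − 1)² = 18
  (-5 − -2)² + (-3 − 1)² = 25
  (5 − -2)² + (-6 − 1)² = 98
Minimum is attained by (0, -1), so q lies in its Voronoi cell.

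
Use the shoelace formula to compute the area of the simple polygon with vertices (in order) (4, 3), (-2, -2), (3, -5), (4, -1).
Area = 47/2

Shoelace formula: Area = (1/2) |Σ_i (x_i · y_{i+1} − x_{i+1} · y_i)| (indices mod n). Compute each cross term:
  (4)(-2) − (-2)(3) = -2
  (-2)(-5) − (3)(-2) = 16
  (3)(-1) − (4)(-5) = 17
  (4)(3) − (4)(-1) = 16
Sum = 47, so (signed) Area = 47/2 = 47/2, |Area| = 47/2.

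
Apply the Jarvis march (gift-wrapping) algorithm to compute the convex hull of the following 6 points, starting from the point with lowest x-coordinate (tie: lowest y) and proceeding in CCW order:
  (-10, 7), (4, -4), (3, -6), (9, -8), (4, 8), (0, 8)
Hull (CCW) = [(-10, 7), (3, -6), (9, -8), (4, 8), (0, 8)]

Jarvis march: at each step, from the current hull vertex p, select the next vertex q as the point such that every other point lies strictly to the left of (or on) the directed line p → q. (Equivalently: for every other point r, the cross product (q − p) × (r − p) ≥ 0.)
Starting point (lowest x, tie lowest y): (-10, 7). Wrap until returning to start. Resulting hull: (-10, 7), (3, -6), (9, -8), (4, 8), (0, 8).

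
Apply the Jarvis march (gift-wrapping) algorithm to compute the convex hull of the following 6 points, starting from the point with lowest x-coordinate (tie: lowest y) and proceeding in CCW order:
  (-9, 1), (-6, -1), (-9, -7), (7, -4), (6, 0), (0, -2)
Hull (CCW) = [(-9, -7), (7, -4), (6, 0), (-9, 1)]

Jarvis march: at each step, from the current hull vertex p, select the next vertex q as the point such that every other point lies strictly to the left of (or on) the directed line p → q. (Equivalently: for every other point r, the cross product (q − p) × (r − p) ≥ 0.)
Starting point (lowest x, tie lowest y): (-9, -7). Wrap until returning to start. Resulting hull: (-9, -7), (7, -4), (6, 0), (-9, 1).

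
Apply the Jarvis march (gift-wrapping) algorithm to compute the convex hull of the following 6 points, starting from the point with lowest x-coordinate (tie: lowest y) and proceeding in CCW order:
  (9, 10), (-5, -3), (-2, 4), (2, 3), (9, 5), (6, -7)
Hull (CCW) = [(-5, -3), (6, -7), (9, 5), (9, 10), (-2, 4)]

Jarvis march: at each step, from the current hull vertex p, select the next vertex q as the point such that every other point lies strictly to the left of (or on) the directed line p → q. (Equivalently: for every other point r, the cross product (q − p) × (r − p) ≥ 0.)
Starting point (lowest x, tie lowest y): (-5, -3). Wrap until returning to start. Resulting hull: (-5, -3), (6, -7), (9, 5), (9, 10), (-2, 4).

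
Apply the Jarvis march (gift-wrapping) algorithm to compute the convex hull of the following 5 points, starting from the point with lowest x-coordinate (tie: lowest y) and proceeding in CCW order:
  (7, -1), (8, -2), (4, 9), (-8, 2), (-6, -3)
Hull (CCW) = [(-8, 2), (-6, -3), (8, -2), (4, 9)]

Jarvis march: at each step, from the current hull vertex p, select the next vertex q as the point such that every other point lies strictly to the left of (or on) the directed line p → q. (Equivalently: for every other point r, the cross product (q − p) × (r − p) ≥ 0.)
Starting point (lowest x, tie lowest y): (-8, 2). Wrap until returning to start. Resulting hull: (-8, 2), (-6, -3), (8, -2), (4, 9).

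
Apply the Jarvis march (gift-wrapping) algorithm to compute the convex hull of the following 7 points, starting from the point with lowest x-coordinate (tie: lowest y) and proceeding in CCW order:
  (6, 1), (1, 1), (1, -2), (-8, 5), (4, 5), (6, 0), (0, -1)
Hull (CCW) = [(-8, 5), (1, -2), (6, 0), (6, 1), (4, 5)]

Jarvis march: at each step, from the current hull vertex p, select the next vertex q as the point such that every other point lies strictly to the left of (or on) the directed line p → q. (Equivalently: for every other point r, the cross product (q − p) × (r − p) ≥ 0.)
Starting point (lowest x, tie lowest y): (-8, 5). Wrap until returning to start. Resulting hull: (-8, 5), (1, -2), (6, 0), (6, 1), (4, 5).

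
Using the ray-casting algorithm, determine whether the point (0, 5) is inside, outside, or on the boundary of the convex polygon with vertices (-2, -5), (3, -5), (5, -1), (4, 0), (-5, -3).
The point (0, 5) lies strictly outside the polygon

Cast a horizontal ray to the right from the query point and count how many polygon edges it crosses (each edge strictly once or zero times, handled with the usual half-open convention). 
Parity of crossings → even ⇒ outside.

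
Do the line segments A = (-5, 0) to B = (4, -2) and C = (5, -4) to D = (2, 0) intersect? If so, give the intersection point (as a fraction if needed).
Yes; intersection at (17/5, -28/15) (t = 14/15 on AB, s = 8/15 on CD)

Parametrize AB as A + t(B − A) = (-5 + 9 t, 0 + -2 t) and CD as C + s(D − C) = (5 + -3 s, -4 + 4 s). Solve the linear system for (t, s). Determinant = -30 ≠ 0, so a unique intersection of the containing lines exists. Solution: t = 14/15, s = 8/15 — both in [0, 1], so the segments cross. Intersection point: (17/5, -28/15).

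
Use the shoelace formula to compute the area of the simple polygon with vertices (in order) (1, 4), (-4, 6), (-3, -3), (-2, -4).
Area = 27

Shoelace formula: Area = (1/2) |Σ_i (x_i · y_{i+1} − x_{i+1} · y_i)| (indices mod n). Compute each cross term:
  (1)(6) − (-4)(4) = 22
  (-4)(-3) − (-3)(6) = 30
  (-3)(-4) − (-2)(-3) = 6
  (-2)(4) − (1)(-4) = -4
Sum = 54, so (signed) Area = 54/2 = 27, |Area| = 27.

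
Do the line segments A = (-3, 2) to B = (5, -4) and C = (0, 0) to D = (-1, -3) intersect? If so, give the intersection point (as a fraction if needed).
Yes; intersection at (-1/15, -1/5) (t = 11/30 on AB, s = 1/15 on CD)

Parametrize AB as A + t(B − A) = (-3 + 8 t, 2 + -6 t) and CD as C + s(D − C) = (0 + -1 s, 0 + -3 s). Solve the linear system for (t, s). Determinant = 30 ≠ 0, so a unique intersection of the containing lines exists. Solution: t = 11/30, s = 1/15 — both in [0, 1], so the segments cross. Intersection point: (-1/15, -1/5).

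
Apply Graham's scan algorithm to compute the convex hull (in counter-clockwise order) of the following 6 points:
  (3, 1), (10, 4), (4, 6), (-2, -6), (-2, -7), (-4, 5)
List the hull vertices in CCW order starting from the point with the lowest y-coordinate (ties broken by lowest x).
Hull (CCW) = [(-2, -7), (10, 4), (4, 6), (-4, 5)]

Graham scan procedure:
  1. Find the pivot p₀ = point with lowest y (tie → lowest x): (-2, -7).
  2. Sort the remaining points by polar angle around p₀.
  3. Walk through sorted points, maintaining a stack; pop the top while the last three entries make a non-left turn (cross product ≤ 0).
  4. Final stack is the convex hull in CCW order: (-2, -7), (10, 4), (4, 6), (-4, 5).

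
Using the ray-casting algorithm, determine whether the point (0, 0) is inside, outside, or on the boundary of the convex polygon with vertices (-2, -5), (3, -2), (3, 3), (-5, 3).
The point (0, 0) lies strictly inside the polygon

Cast a horizontal ray to the right from the query point and count how many polygon edges it crosses (each edge strictly once or zero times, handled with the usual half-open convention). 
Parity of crossings → odd ⇒ inside.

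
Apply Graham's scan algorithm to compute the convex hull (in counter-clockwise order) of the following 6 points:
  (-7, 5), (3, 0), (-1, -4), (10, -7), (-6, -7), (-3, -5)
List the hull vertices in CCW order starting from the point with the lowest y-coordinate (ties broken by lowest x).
Hull (CCW) = [(-6, -7), (10, -7), (3, 0), (-7, 5)]

Graham scan procedure:
  1. Find the pivot p₀ = point with lowest y (tie → lowest x): (-6, -7).
  2. Sort the remaining points by polar angle around p₀.
  3. Walk through sorted points, maintaining a stack; pop the top while the last three entries make a non-left turn (cross product ≤ 0).
  4. Final stack is the convex hull in CCW order: (-6, -7), (10, -7), (3, 0), (-7, 5).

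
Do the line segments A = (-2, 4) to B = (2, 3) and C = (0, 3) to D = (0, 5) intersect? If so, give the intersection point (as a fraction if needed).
Yes; intersection at (0, 7/2) (t = 1/2 on AB, s = 1/4 on CD)

Parametrize AB as A + t(B − A) = (-2 + 4 t, 4 + -1 t) and CD as C + s(D − C) = (0 + 0 s, 3 + 2 s). Solve the linear system for (t, s). Determinant = -8 ≠ 0, so a unique intersection of the containing lines exists. Solution: t = 1/2, s = 1/4 — both in [0, 1], so the segments cross. Intersection point: (0, 7/2).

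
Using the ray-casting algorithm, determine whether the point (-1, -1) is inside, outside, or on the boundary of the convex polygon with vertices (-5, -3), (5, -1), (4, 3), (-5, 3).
The point (-1, -1) lies strictly inside the polygon

Cast a horizontal ray to the right from the query point and count how many polygon edges it crosses (each edge strictly once or zero times, handled with the usual half-open convention). 
Parity of crossings → odd ⇒ inside.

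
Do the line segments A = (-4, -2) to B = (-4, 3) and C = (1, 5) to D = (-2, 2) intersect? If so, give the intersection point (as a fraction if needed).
No (intersection of containing lines falls outside at least one segment)

Parametrize and solve: t = 2/5, s = 5/3. At least one of these is outside [0, 1], so the segments do not intersect.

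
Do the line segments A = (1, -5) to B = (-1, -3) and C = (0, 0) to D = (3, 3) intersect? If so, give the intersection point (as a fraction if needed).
No (intersection of containing lines falls outside at least one segment)

Parametrize and solve: t = 3/2, s = -2/3. At least one of these is outside [0, 1], so the segments do not intersect.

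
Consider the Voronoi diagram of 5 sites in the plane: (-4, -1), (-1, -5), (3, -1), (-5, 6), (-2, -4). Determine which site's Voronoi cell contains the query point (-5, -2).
Nearest site = (-4, -1)

The Voronoi cell of site s contains exactly those query points closer to s than to any other site. Compute squared distances from q = (-5, -2) to each site:
  (-4 − -5)² + (-1 − -2)² = 2
  (-2 − -5)² + (-4 − -2)² = 13
  (-1 − -5)² + (-5 − -2)² = 25
  (-5 − -5)² + (6 − -2)² = 64
  (3 − -5)² + (-1 − -2)² = 65
Minimum is attained by (-4, -1), so q lies in its Voronoi cell.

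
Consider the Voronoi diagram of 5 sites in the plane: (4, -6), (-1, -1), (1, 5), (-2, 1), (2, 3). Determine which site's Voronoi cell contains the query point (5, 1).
Nearest site = (2, 3)

The Voronoi cell of site s contains exactly those query points closer to s than to any other site. Compute squared distances from q = (5, 1) to each site:
  (2 − 5)² + (3 − 1)² = 13
  (1 − 5)² + (5 − 1)² = 32
  (-1 − 5)² + (-1 − 1)² = 40
  (-2 − 5)² + (1 − 1)² = 49
  (4 − 5)² + (-6 − 1)² = 50
Minimum is attained by (2, 3), so q lies in its Voronoi cell.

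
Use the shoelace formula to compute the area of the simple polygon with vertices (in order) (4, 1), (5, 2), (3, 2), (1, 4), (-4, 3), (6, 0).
Area = 12

Shoelace formula: Area = (1/2) |Σ_i (x_i · y_{i+1} − x_{i+1} · y_i)| (indices mod n). Compute each cross term:
  (4)(2) − (5)(1) = 3
  (5)(2) − (3)(2) = 4
  (3)(4) − (1)(2) = 10
  (1)(3) − (-4)(4) = 19
  (-4)(0) − (6)(3) = -18
  (6)(1) − (4)(0) = 6
Sum = 24, so (signed) Area = 24/2 = 12, |Area| = 12.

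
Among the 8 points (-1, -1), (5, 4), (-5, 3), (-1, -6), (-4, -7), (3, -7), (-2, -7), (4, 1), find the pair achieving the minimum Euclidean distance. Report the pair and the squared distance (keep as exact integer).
Pair = ((-1, -6), (-2, -7)); squared distance = 2

Compute all C(8, 2) = 28 pairwise squared distances (x_i − x_j)² + (y_i − y_j)². The minimum is 2, attained by the pair ((-1, -6), (-2, -7)).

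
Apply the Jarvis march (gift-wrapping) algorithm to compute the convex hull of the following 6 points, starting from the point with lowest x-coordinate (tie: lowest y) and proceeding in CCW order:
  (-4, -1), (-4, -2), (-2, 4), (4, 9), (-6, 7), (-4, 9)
Hull (CCW) = [(-6, 7), (-4, -2), (4, 9), (-4, 9)]

Jarvis march: at each step, from the current hull vertex p, select the next vertex q as the point such that every other point lies strictly to the left of (or on) the directed line p → q. (Equivalently: for every other point r, the cross product (q − p) × (r − p) ≥ 0.)
Starting point (lowest x, tie lowest y): (-6, 7). Wrap until returning to start. Resulting hull: (-6, 7), (-4, -2), (4, 9), (-4, 9).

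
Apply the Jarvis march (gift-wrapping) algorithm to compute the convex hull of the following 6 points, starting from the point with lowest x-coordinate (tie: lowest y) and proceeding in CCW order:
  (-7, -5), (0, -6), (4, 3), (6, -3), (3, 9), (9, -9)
Hull (CCW) = [(-7, -5), (9, -9), (3, 9)]

Jarvis march: at each step, from the current hull vertex p, select the next vertex q as the point such that every other point lies strictly to the left of (or on) the directed line p → q. (Equivalently: for every other point r, the cross product (q − p) × (r − p) ≥ 0.)
Starting point (lowest x, tie lowest y): (-7, -5). Wrap until returning to start. Resulting hull: (-7, -5), (9, -9), (3, 9).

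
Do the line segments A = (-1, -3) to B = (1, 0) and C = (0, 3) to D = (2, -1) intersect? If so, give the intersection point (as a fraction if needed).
No (intersection of containing lines falls outside at least one segment)

Parametrize and solve: t = 8/7, s = 9/14. At least one of these is outside [0, 1], so the segments do not intersect.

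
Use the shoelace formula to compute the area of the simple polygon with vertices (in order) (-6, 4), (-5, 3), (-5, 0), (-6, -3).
Area = 5

Shoelace formula: Area = (1/2) |Σ_i (x_i · y_{i+1} − x_{i+1} · y_i)| (indices mod n). Compute each cross term:
  (-6)(3) − (-5)(4) = 2
  (-5)(0) − (-5)(3) = 15
  (-5)(-3) − (-6)(0) = 15
  (-6)(4) − (-6)(-3) = -42
Sum = -10, so (signed) Area = -10/2 = -5, |Area| = 5.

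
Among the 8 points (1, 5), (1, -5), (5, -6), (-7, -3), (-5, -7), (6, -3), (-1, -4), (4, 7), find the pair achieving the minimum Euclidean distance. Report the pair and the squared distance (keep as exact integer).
Pair = ((1, -5), (-1, -4)); squared distance = 5

Compute all C(8, 2) = 28 pairwise squared distances (x_i − x_j)² + (y_i − y_j)². The minimum is 5, attained by the pair ((1, -5), (-1, -4)).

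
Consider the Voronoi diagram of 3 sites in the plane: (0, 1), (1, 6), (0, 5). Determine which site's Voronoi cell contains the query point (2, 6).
Nearest site = (1, 6)

The Voronoi cell of site s contains exactly those query points closer to s than to any other site. Compute squared distances from q = (2, 6) to each site:
  (1 − 2)² + (6 − 6)² = 1
  (0 − 2)² + (5 − 6)² = 5
  (0 − 2)² + (1 − 6)² = 29
Minimum is attained by (1, 6), so q lies in its Voronoi cell.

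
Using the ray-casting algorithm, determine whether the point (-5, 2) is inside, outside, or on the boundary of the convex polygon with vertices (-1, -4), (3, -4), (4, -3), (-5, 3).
The point (-5, 2) lies strictly outside the polygon

Cast a horizontal ray to the right from the query point and count how many polygon edges it crosses (each edge strictly once or zero times, handled with the usual half-open convention). 
Parity of crossings → even ⇒ outside.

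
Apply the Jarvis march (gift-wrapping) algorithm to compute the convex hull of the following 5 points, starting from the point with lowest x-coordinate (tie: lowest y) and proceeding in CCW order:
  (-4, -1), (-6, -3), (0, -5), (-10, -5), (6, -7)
Hull (CCW) = [(-10, -5), (6, -7), (-4, -1)]

Jarvis march: at each step, from the current hull vertex p, select the next vertex q as the point such that every other point lies strictly to the left of (or on) the directed line p → q. (Equivalently: for every other point r, the cross product (q − p) × (r − p) ≥ 0.)
Starting point (lowest x, tie lowest y): (-10, -5). Wrap until returning to start. Resulting hull: (-10, -5), (6, -7), (-4, -1).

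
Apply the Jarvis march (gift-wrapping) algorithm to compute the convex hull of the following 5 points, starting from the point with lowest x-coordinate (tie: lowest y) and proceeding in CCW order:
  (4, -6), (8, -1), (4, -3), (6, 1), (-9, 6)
Hull (CCW) = [(-9, 6), (4, -6), (8, -1), (6, 1)]

Jarvis march: at each step, from the current hull vertex p, select the next vertex q as the point such that every other point lies strictly to the left of (or on) the directed line p → q. (Equivalently: for every other point r, the cross product (q − p) × (r − p) ≥ 0.)
Starting point (lowest x, tie lowest y): (-9, 6). Wrap until returning to start. Resulting hull: (-9, 6), (4, -6), (8, -1), (6, 1).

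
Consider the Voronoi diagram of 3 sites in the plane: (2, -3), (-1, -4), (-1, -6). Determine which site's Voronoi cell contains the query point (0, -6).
Nearest site = (-1, -6)

The Voronoi cell of site s contains exactly those query points closer to s than to any other site. Compute squared distances from q = (0, -6) to each site:
  (-1 − 0)² + (-6 − -6)² = 1
  (-1 − 0)² + (-4 − -6)² = 5
  (2 − 0)² + (-3 − -6)² = 13
Minimum is attained by (-1, -6), so q lies in its Voronoi cell.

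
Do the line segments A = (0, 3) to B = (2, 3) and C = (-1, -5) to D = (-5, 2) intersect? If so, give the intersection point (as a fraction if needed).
No (intersection of containing lines falls outside at least one segment)

Parametrize and solve: t = -39/14, s = 8/7. At least one of these is outside [0, 1], so the segments do not intersect.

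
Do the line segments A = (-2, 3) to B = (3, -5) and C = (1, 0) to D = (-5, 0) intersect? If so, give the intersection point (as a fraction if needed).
Yes; intersection at (-1/8, 0) (t = 3/8 on AB, s = 3/16 on CD)

Parametrize AB as A + t(B − A) = (-2 + 5 t, 3 + -8 t) and CD as C + s(D − C) = (1 + -6 s, 0 + 0 s). Solve the linear system for (t, s). Determinant = 48 ≠ 0, so a unique intersection of the containing lines exists. Solution: t = 3/8, s = 3/16 — both in [0, 1], so the segments cross. Intersection point: (-1/8, 0).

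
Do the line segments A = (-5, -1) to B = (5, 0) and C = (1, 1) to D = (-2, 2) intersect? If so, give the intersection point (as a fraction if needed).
No (intersection of containing lines falls outside at least one segment)

Parametrize and solve: t = 12/13, s = -14/13. At least one of these is outside [0, 1], so the segments do not intersect.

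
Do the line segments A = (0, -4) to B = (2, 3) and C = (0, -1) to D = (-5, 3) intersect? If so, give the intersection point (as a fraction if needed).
No (intersection of containing lines falls outside at least one segment)

Parametrize and solve: t = 15/43, s = -6/43. At least one of these is outside [0, 1], so the segments do not intersect.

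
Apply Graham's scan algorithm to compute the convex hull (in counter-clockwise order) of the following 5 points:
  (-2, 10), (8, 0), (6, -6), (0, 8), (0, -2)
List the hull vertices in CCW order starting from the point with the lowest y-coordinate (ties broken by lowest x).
Hull (CCW) = [(6, -6), (8, 0), (-2, 10), (0, -2)]

Graham scan procedure:
  1. Find the pivot p₀ = point with lowest y (tie → lowest x): (6, -6).
  2. Sort the remaining points by polar angle around p₀.
  3. Walk through sorted points, maintaining a stack; pop the top while the last three entries make a non-left turn (cross product ≤ 0).
  4. Final stack is the convex hull in CCW order: (6, -6), (8, 0), (-2, 10), (0, -2).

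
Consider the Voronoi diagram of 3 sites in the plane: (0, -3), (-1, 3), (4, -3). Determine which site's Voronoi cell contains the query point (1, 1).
Nearest site = (-1, 3)

The Voronoi cell of site s contains exactly those query points closer to s than to any other site. Compute squared distances from q = (1, 1) to each site:
  (-1 − 1)² + (3 − 1)² = 8
  (0 − 1)² + (-3 − 1)² = 17
  (4 − 1)² + (-3 − 1)² = 25
Minimum is attained by (-1, 3), so q lies in its Voronoi cell.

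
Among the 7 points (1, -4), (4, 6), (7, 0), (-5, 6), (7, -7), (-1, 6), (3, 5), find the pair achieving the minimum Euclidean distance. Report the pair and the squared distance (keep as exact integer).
Pair = ((4, 6), (3, 5)); squared distance = 2

Compute all C(7, 2) = 21 pairwise squared distances (x_i − x_j)² + (y_i − y_j)². The minimum is 2, attained by the pair ((4, 6), (3, 5)).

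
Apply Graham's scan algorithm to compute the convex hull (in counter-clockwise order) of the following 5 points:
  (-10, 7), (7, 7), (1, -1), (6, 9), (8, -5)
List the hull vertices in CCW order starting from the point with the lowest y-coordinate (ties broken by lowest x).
Hull (CCW) = [(8, -5), (7, 7), (6, 9), (-10, 7), (1, -1)]

Graham scan procedure:
  1. Find the pivot p₀ = point with lowest y (tie → lowest x): (8, -5).
  2. Sort the remaining points by polar angle around p₀.
  3. Walk through sorted points, maintaining a stack; pop the top while the last three entries make a non-left turn (cross product ≤ 0).
  4. Final stack is the convex hull in CCW order: (8, -5), (7, 7), (6, 9), (-10, 7), (1, -1).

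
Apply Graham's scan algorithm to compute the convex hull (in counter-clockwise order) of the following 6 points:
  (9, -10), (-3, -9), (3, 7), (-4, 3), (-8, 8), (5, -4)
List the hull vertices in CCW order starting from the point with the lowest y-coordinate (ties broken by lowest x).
Hull (CCW) = [(9, -10), (3, 7), (-8, 8), (-3, -9)]

Graham scan procedure:
  1. Find the pivot p₀ = point with lowest y (tie → lowest x): (9, -10).
  2. Sort the remaining points by polar angle around p₀.
  3. Walk through sorted points, maintaining a stack; pop the top while the last three entries make a non-left turn (cross product ≤ 0).
  4. Final stack is the convex hull in CCW order: (9, -10), (3, 7), (-8, 8), (-3, -9).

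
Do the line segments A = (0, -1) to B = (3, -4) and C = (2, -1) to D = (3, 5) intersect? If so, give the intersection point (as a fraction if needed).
No (intersection of containing lines falls outside at least one segment)

Parametrize and solve: t = 4/7, s = -2/7. At least one of these is outside [0, 1], so the segments do not intersect.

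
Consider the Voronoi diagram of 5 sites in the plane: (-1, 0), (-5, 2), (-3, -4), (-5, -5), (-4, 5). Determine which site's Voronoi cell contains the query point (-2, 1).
Nearest site = (-1, 0)

The Voronoi cell of site s contains exactly those query points closer to s than to any other site. Compute squared distances from q = (-2, 1) to each site:
  (-1 − -2)² + (0 − 1)² = 2
  (-5 − -2)² + (2 − 1)² = 10
  (-4 − -2)² + (5 − 1)² = 20
  (-3 − -2)² + (-4 − 1)² = 26
  (-5 − -2)² + (-5 − 1)² = 45
Minimum is attained by (-1, 0), so q lies in its Voronoi cell.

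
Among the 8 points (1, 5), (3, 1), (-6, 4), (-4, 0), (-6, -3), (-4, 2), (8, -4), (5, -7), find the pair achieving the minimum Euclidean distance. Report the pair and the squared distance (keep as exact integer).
Pair = ((-4, 0), (-4, 2)); squared distance = 4

Compute all C(8, 2) = 28 pairwise squared distances (x_i − x_j)² + (y_i − y_j)². The minimum is 4, attained by the pair ((-4, 0), (-4, 2)).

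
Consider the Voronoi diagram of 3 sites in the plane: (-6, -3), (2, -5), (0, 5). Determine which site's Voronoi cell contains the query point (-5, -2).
Nearest site = (-6, -3)

The Voronoi cell of site s contains exactly those query points closer to s than to any other site. Compute squared distances from q = (-5, -2) to each site:
  (-6 − -5)² + (-3 − -2)² = 2
  (2 − -5)² + (-5 − -2)² = 58
  (0 − -5)² + (5 − -2)² = 74
Minimum is attained by (-6, -3), so q lies in its Voronoi cell.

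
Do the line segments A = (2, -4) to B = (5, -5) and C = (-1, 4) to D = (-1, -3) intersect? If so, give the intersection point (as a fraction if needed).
No (intersection of containing lines falls outside at least one segment)

Parametrize and solve: t = -1, s = 1. At least one of these is outside [0, 1], so the segments do not intersect.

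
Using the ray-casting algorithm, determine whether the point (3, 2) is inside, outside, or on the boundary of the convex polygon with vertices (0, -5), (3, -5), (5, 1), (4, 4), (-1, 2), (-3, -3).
The point (3, 2) lies strictly inside the polygon

Cast a horizontal ray to the right from the query point and count how many polygon edges it crosses (each edge strictly once or zero times, handled with the usual half-open convention). 
Parity of crossings → odd ⇒ inside.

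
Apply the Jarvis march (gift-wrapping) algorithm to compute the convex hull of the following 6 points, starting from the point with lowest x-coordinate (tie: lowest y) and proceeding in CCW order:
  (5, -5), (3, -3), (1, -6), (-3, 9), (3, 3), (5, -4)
Hull (CCW) = [(-3, 9), (1, -6), (5, -5), (5, -4), (3, 3)]

Jarvis march: at each step, from the current hull vertex p, select the next vertex q as the point such that every other point lies strictly to the left of (or on) the directed line p → q. (Equivalently: for every other point r, the cross product (q − p) × (r − p) ≥ 0.)
Starting point (lowest x, tie lowest y): (-3, 9). Wrap until returning to start. Resulting hull: (-3, 9), (1, -6), (5, -5), (5, -4), (3, 3).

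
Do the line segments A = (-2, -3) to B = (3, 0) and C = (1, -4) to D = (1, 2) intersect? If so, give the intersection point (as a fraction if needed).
Yes; intersection at (1, -6/5) (t = 3/5 on AB, s = 7/15 on CD)

Parametrize AB as A + t(B − A) = (-2 + 5 t, -3 + 3 t) and CD as C + s(D − C) = (1 + 0 s, -4 + 6 s). Solve the linear system for (t, s). Determinant = -30 ≠ 0, so a unique intersection of the containing lines exists. Solution: t = 3/5, s = 7/15 — both in [0, 1], so the segments cross. Intersection point: (1, -6/5).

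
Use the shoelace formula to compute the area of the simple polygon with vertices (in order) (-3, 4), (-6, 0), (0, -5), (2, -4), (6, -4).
Area = 46

Shoelace formula: Area = (1/2) |Σ_i (x_i · y_{i+1} − x_{i+1} · y_i)| (indices mod n). Compute each cross term:
  (-3)(0) − (-6)(4) = 24
  (-6)(-5) − (0)(0) = 30
  (0)(-4) − (2)(-5) = 10
  (2)(-4) − (6)(-4) = 16
  (6)(4) − (-3)(-4) = 12
Sum = 92, so (signed) Area = 92/2 = 46, |Area| = 46.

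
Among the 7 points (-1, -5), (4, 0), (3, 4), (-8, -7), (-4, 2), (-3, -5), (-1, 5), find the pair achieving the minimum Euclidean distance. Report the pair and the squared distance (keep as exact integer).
Pair = ((-1, -5), (-3, -5)); squared distance = 4

Compute all C(7, 2) = 21 pairwise squared distances (x_i − x_j)² + (y_i − y_j)². The minimum is 4, attained by the pair ((-1, -5), (-3, -5)).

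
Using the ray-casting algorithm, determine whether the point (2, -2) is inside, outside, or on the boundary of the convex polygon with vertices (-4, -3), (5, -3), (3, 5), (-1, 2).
The point (2, -2) lies strictly inside the polygon

Cast a horizontal ray to the right from the query point and count how many polygon edges it crosses (each edge strictly once or zero times, handled with the usual half-open convention). 
Parity of crossings → odd ⇒ inside.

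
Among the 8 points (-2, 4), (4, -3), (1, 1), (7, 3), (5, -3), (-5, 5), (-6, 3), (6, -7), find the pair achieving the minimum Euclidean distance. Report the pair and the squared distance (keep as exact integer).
Pair = ((4, -3), (5, -3)); squared distance = 1

Compute all C(8, 2) = 28 pairwise squared distances (x_i − x_j)² + (y_i − y_j)². The minimum is 1, attained by the pair ((4, -3), (5, -3)).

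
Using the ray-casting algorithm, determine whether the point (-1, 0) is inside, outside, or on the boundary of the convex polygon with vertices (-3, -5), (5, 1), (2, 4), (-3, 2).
The point (-1, 0) lies strictly inside the polygon

Cast a horizontal ray to the right from the query point and count how many polygon edges it crosses (each edge strictly once or zero times, handled with the usual half-open convention). 
Parity of crossings → odd ⇒ inside.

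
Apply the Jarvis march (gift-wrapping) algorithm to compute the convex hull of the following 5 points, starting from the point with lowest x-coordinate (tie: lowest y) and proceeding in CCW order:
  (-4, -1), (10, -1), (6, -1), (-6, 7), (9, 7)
Hull (CCW) = [(-6, 7), (-4, -1), (10, -1), (9, 7)]

Jarvis march: at each step, from the current hull vertex p, select the next vertex q as the point such that every other point lies strictly to the left of (or on) the directed line p → q. (Equivalently: for every other point r, the cross product (q − p) × (r − p) ≥ 0.)
Starting point (lowest x, tie lowest y): (-6, 7). Wrap until returning to start. Resulting hull: (-6, 7), (-4, -1), (10, -1), (9, 7).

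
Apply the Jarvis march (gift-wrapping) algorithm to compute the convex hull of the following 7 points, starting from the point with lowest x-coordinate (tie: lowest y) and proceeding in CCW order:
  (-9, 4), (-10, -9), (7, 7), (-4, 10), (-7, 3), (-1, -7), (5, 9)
Hull (CCW) = [(-10, -9), (-1, -7), (7, 7), (5, 9), (-4, 10), (-9, 4)]

Jarvis march: at each step, from the current hull vertex p, select the next vertex q as the point such that every other point lies strictly to the left of (or on) the directed line p → q. (Equivalently: for every other point r, the cross product (q − p) × (r − p) ≥ 0.)
Starting point (lowest x, tie lowest y): (-10, -9). Wrap until returning to start. Resulting hull: (-10, -9), (-1, -7), (7, 7), (5, 9), (-4, 10), (-9, 4).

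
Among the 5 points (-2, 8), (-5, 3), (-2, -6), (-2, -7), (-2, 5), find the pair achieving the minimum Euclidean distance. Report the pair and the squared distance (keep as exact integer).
Pair = ((-2, -6), (-2, -7)); squared distance = 1

Compute all C(5, 2) = 10 pairwise squared distances (x_i − x_j)² + (y_i − y_j)². The minimum is 1, attained by the pair ((-2, -6), (-2, -7)).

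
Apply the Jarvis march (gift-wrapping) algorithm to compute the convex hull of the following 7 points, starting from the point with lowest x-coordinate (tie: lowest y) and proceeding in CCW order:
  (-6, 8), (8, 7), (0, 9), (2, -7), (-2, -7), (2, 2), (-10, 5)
Hull (CCW) = [(-10, 5), (-2, -7), (2, -7), (8, 7), (0, 9), (-6, 8)]

Jarvis march: at each step, from the current hull vertex p, select the next vertex q as the point such that every other point lies strictly to the left of (or on) the directed line p → q. (Equivalently: for every other point r, the cross product (q − p) × (r − p) ≥ 0.)
Starting point (lowest x, tie lowest y): (-10, 5). Wrap until returning to start. Resulting hull: (-10, 5), (-2, -7), (2, -7), (8, 7), (0, 9), (-6, 8).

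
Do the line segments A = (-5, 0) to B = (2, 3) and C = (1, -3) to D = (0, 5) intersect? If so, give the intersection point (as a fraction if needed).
Yes; intersection at (20/59, 135/59) (t = 45/59 on AB, s = 39/59 on CD)

Parametrize AB as A + t(B − A) = (-5 + 7 t, 0 + 3 t) and CD as C + s(D − C) = (1 + -1 s, -3 + 8 s). Solve the linear system for (t, s). Determinant = -59 ≠ 0, so a unique intersection of the containing lines exists. Solution: t = 45/59, s = 39/59 — both in [0, 1], so the segments cross. Intersection point: (20/59, 135/59).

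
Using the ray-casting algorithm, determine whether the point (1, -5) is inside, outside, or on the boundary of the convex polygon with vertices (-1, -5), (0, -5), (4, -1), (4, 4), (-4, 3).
The point (1, -5) lies strictly outside the polygon

Cast a horizontal ray to the right from the query point and count how many polygon edges it crosses (each edge strictly once or zero times, handled with the usual half-open convention). 
Parity of crossings → even ⇒ outside.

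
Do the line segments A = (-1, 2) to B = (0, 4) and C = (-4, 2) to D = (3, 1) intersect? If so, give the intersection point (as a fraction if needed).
No (intersection of containing lines falls outside at least one segment)

Parametrize and solve: t = -1/5, s = 2/5. At least one of these is outside [0, 1], so the segments do not intersect.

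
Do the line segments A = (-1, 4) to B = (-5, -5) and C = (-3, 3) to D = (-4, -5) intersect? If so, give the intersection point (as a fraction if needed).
Yes; intersection at (-83/23, -43/23) (t = 15/23 on AB, s = 14/23 on CD)

Parametrize AB as A + t(B − A) = (-1 + -4 t, 4 + -9 t) and CD as C + s(D − C) = (-3 + -1 s, 3 + -8 s). Solve the linear system for (t, s). Determinant = -23 ≠ 0, so a unique intersection of the containing lines exists. Solution: t = 15/23, s = 14/23 — both in [0, 1], so the segments cross. Intersection point: (-83/23, -43/23).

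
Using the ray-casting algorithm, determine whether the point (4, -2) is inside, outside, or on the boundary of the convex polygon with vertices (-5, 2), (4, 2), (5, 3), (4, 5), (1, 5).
The point (4, -2) lies strictly outside the polygon

Cast a horizontal ray to the right from the query point and count how many polygon edges it crosses (each edge strictly once or zero times, handled with the usual half-open convention). 
Parity of crossings → even ⇒ outside.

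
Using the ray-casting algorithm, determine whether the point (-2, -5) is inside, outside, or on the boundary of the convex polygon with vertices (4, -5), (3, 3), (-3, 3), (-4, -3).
The point (-2, -5) lies strictly outside the polygon

Cast a horizontal ray to the right from the query point and count how many polygon edges it crosses (each edge strictly once or zero times, handled with the usual half-open convention). 
Parity of crossings → even ⇒ outside.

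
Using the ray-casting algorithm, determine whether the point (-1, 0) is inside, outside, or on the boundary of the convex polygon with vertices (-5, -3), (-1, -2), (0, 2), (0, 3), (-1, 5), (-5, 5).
The point (-1, 0) lies strictly inside the polygon

Cast a horizontal ray to the right from the query point and count how many polygon edges it crosses (each edge strictly once or zero times, handled with the usual half-open convention). 
Parity of crossings → odd ⇒ inside.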